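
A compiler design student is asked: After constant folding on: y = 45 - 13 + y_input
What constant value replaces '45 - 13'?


Identifying constant sub-expression:
  Original: y = 45 - 13 + y_input
  45 and 13 are both compile-time constants
  Evaluating: 45 - 13 = 32
  After folding: y = 32 + y_input

32


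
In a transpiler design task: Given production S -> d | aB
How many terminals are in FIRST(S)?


Production: S -> d | aB
Examining each alternative for leading terminals:
  S -> d : first terminal = 'd'
  S -> aB : first terminal = 'a'
FIRST(S) = {a, d}
Count: 2

2


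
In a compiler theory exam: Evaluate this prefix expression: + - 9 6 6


Parsing prefix expression: + - 9 6 6
Step 1: Innermost operation '- 9 6'
  9 - 6 = 3
Step 2: Outer operation '+ [3] 6'
  3 + 6 = 9

9


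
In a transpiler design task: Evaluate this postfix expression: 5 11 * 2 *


Processing tokens left to right:
Push 5, Push 11
Pop 5 and 11, compute 5 * 11 = 55, push 55
Push 2
Pop 55 and 2, compute 55 * 2 = 110, push 110
Stack result: 110

110


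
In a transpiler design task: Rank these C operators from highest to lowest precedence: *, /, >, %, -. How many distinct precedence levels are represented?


Looking up precedence for each operator:
  * -> precedence 6
  / -> precedence 6
  > -> precedence 4
  % -> precedence 6
  - -> precedence 5
Sorted highest to lowest: *, /, %, -, >
Distinct precedence values: [6, 5, 4]
Number of distinct levels: 3

3


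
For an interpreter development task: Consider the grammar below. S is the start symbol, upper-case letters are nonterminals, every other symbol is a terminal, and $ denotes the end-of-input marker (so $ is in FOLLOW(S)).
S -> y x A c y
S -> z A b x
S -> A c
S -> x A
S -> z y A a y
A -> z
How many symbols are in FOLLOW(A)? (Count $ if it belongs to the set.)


S is the start symbol and does not occur in any rule body, so FOLLOW(S) = {$}.
Examining every occurrence of A in a rule body:
  S -> y x A c y : A is followed by terminal 'c' -> add 'c'
  S -> z A b x : A is followed by terminal 'b' -> add 'b'
  S -> A c : A is followed by terminal 'c' -> add 'c' (already in the set)
  S -> x A : A is at the right end -> add FOLLOW(S) = {$}
  S -> z y A a y : A is followed by terminal 'a' -> add 'a'
  A -> z : A does not occur in the body -> contributes nothing
FOLLOW(A) = {a, b, c, $}
Count: 4

4


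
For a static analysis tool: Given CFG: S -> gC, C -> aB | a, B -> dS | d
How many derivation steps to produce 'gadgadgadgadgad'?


Grammar: S -> gC, C -> aB | a, B -> dS | d
Deriving 'gadgadgadgadgad':
Step 1: S -> gC => gC
Step 2: C -> aB => gaB
Step 3: B -> dS => gadS
Step 4: S -> gC => gadgC
Step 5: C -> aB => gadgaB
Step 6: B -> dS => gadgadS
Step 7: S -> gC => gadgadgC
Step 8: C -> aB => gadgadgaB
Step 9: B -> dS => gadgadgadS
Step 10: S -> gC => gadgadgadgC
Step 11: C -> aB => gadgadgadgaB
Step 12: B -> dS => gadgadgadgadS
Step 13: S -> gC => gadgadgadgadgC
Step 14: C -> aB => gadgadgadgadgaB
Step 15: B -> d => gadgadgadgadgad
Total derivation steps: 15

15


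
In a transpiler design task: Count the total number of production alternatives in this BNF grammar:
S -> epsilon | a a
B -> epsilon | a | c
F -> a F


Counting alternatives per rule:
  S: 2 alternative(s)
  B: 3 alternative(s)
  F: 1 alternative(s)
Sum: 2 + 3 + 1 = 6

6


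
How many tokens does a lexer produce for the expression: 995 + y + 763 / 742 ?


Scanning '995 + y + 763 / 742'
Token 1: '995' -> integer_literal
Token 2: '+' -> operator
Token 3: 'y' -> identifier
Token 4: '+' -> operator
Token 5: '763' -> integer_literal
Token 6: '/' -> operator
Token 7: '742' -> integer_literal
Total tokens: 7

7


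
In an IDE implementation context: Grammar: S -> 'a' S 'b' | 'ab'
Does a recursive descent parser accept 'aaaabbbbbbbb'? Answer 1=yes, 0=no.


Grammar accepts strings of the form a^n b^n (n >= 1)
Word: 'aaaabbbbbbbb'
Counting: 4 a's and 8 b's
Check: 4 == 8? No
Mismatch: a-count != b-count
Rejected

0


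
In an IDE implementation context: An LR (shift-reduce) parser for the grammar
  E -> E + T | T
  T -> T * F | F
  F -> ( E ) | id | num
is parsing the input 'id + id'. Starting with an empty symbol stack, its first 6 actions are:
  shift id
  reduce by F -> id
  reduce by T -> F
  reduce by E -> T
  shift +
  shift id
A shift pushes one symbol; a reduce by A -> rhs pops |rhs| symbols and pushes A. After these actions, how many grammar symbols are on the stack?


Tracking the symbol stack through each action:
  Action 1: shift 'id' : push -> stack = [id] (size 1)
  Action 2: reduce by F -> id : pop 1, push F -> stack = [F] (size 1)
  Action 3: reduce by T -> F : pop 1, push T -> stack = [T] (size 1)
  Action 4: reduce by E -> T : pop 1, push E -> stack = [E] (size 1)
  Action 5: shift '+' : push -> stack = [E, +] (size 2)
  Action 6: shift 'id' : push -> stack = [E, +, id] (size 3)
Final stack size: 3

3


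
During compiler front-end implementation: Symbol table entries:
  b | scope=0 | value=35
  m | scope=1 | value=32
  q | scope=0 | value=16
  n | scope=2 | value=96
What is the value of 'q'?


Searching symbol table for 'q':
  b | scope=0 | value=35
  m | scope=1 | value=32
  q | scope=0 | value=16 <- MATCH
  n | scope=2 | value=96
Found 'q' at scope 0 with value 16

16


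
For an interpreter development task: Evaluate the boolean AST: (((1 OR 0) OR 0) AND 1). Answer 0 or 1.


Step 1: Evaluate inner node
  1 OR 0 = 1
Step 2: Evaluate next node
  1 OR 0 = 1
Step 3: Evaluate root node
  1 AND 1 = 1

1


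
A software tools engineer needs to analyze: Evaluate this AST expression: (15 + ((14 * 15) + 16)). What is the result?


Expression: (15 + ((14 * 15) + 16))
Evaluating step by step:
  14 * 15 = 210
  210 + 16 = 226
  15 + 226 = 241
Result: 241

241


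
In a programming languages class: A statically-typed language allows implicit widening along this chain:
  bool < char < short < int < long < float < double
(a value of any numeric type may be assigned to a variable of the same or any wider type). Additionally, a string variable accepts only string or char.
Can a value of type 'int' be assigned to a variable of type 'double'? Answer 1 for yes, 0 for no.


Target variable type: double
Source value type: int
Numeric ranks: int=3, double=6
Widening allowed iff rank(source) <= rank(target): 3 <= 6? Yes
Result: 1

1


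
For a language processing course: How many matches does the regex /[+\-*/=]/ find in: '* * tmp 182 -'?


Pattern: /[+\-*/=]/ (operators)
Input: '* * tmp 182 -'
Scanning for matches:
  Match 1: '*'
  Match 2: '*'
  Match 3: '-'
Total matches: 3

3


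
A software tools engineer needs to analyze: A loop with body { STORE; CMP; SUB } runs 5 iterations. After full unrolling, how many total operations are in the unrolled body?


Loop body operations: STORE, CMP, SUB (3 ops per iteration)
Unrolling 5 iterations:
  Iteration 1: STORE, CMP, SUB (3 ops)
  Iteration 2: STORE, CMP, SUB (3 ops)
  Iteration 3: STORE, CMP, SUB (3 ops)
  Iteration 4: STORE, CMP, SUB (3 ops)
  Iteration 5: STORE, CMP, SUB (3 ops)
Total: 5 iterations * 3 ops/iter = 15 operations

15


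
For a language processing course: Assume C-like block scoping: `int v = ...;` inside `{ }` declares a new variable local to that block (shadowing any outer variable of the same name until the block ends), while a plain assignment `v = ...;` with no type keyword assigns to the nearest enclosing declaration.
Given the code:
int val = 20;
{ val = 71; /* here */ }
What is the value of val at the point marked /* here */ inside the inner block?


Analyzing scoping rules:
Outer scope: declares val = 20
Inner block: 'val = 71;' has no type keyword, so it is an assignment to the outer val (no shadowing)
Inside the block, after the assignment -> 71
Result: 71

71


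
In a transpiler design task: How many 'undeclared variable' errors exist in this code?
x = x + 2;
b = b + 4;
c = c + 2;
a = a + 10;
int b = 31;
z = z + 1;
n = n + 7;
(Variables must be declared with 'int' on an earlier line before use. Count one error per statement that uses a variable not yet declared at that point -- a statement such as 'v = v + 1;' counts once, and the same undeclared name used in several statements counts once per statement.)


Scanning code line by line:
  Line 1: use 'x' -> ERROR (undeclared)
  Line 2: use 'b' -> ERROR (undeclared)
  Line 3: use 'c' -> ERROR (undeclared)
  Line 4: use 'a' -> ERROR (undeclared)
  Line 5: declare 'b' -> declared = ['b']
  Line 6: use 'z' -> ERROR (undeclared)
  Line 7: use 'n' -> ERROR (undeclared)
Total undeclared variable errors: 6

6


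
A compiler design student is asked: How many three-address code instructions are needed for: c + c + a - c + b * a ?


Expression: c + c + a - c + b * a
Generating three-address code (respecting * over +/- precedence):
  Instruction 1: t1 = b * a
  Instruction 2: t2 = c + c
  Instruction 3: t3 = t2 + a
  Instruction 4: t4 = t3 - c
  Instruction 5: t5 = t4 + t1
Total instructions: 5

5


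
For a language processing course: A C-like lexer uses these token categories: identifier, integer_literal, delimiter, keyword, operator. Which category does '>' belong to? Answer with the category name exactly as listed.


Token: '>'
Checking categories:
  identifier: no
  integer_literal: no
  operator: YES
  keyword: no
  delimiter: no
Category: operator

operator


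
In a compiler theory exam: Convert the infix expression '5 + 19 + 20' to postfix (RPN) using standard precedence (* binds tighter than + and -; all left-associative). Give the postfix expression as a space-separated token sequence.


Applying the shunting-yard algorithm:
  Operand 5 -> output
  Push '+' onto operator stack -> op-stack: [+]
  Operand 19 -> output
  See '+' (prec 1); top '+' (prec 1) >= it -> pop '+' to output
  Push '+' onto operator stack -> op-stack: [+]
  Operand 20 -> output
  End of input: pop '+' to output
Postfix result: 5 19 + 20 +

5 19 + 20 +


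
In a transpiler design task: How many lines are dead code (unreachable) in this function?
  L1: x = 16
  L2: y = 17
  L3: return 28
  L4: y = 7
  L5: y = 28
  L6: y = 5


Analyzing control flow:
  L1: reachable (before return)
  L2: reachable (before return)
  L3: reachable (return statement)
  L4: DEAD (after return at L3)
  L5: DEAD (after return at L3)
  L6: DEAD (after return at L3)
Return at L3, total lines = 6
Dead lines: L4 through L6
Count: 3

3


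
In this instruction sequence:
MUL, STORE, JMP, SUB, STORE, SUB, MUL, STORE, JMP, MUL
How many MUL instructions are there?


Scanning instruction sequence for MUL:
  Position 1: MUL <- MATCH
  Position 2: STORE
  Position 3: JMP
  Position 4: SUB
  Position 5: STORE
  Position 6: SUB
  Position 7: MUL <- MATCH
  Position 8: STORE
  Position 9: JMP
  Position 10: MUL <- MATCH
Matches at positions: [1, 7, 10]
Total MUL count: 3

3


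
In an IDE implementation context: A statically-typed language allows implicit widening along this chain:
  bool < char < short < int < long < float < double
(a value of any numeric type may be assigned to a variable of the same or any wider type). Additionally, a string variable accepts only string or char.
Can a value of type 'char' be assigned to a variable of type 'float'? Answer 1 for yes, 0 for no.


Target variable type: float
Source value type: char
Numeric ranks: char=1, float=5
Widening allowed iff rank(source) <= rank(target): 1 <= 5? Yes
Result: 1

1


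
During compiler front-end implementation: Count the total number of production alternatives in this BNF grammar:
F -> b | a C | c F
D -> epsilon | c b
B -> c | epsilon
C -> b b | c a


Counting alternatives per rule:
  F: 3 alternative(s)
  D: 2 alternative(s)
  B: 2 alternative(s)
  C: 2 alternative(s)
Sum: 3 + 2 + 2 + 2 = 9

9


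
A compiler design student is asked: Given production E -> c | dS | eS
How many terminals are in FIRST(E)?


Production: E -> c | dS | eS
Examining each alternative for leading terminals:
  E -> c : first terminal = 'c'
  E -> dS : first terminal = 'd'
  E -> eS : first terminal = 'e'
FIRST(E) = {c, d, e}
Count: 3

3


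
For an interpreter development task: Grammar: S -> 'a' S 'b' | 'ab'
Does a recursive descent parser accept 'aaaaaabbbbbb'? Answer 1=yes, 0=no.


Grammar accepts strings of the form a^n b^n (n >= 1)
Word: 'aaaaaabbbbbb'
Counting: 6 a's and 6 b's
Check: 6 == 6? Yes
Derivation (S -> aSb applied 5 time(s), then S -> ab): S => aSb => aaSbb => aaaSbbb => aaaaSbbbb => aaaaaSbbbbb => aaaaaabbbbbb
Accepted

1


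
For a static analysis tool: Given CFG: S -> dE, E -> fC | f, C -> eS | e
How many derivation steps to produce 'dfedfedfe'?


Grammar: S -> dE, E -> fC | f, C -> eS | e
Deriving 'dfedfedfe':
Step 1: S -> dE => dE
Step 2: E -> fC => dfC
Step 3: C -> eS => dfeS
Step 4: S -> dE => dfedE
Step 5: E -> fC => dfedfC
Step 6: C -> eS => dfedfeS
Step 7: S -> dE => dfedfedE
Step 8: E -> fC => dfedfedfC
Step 9: C -> e => dfedfedfe
Total derivation steps: 9

9


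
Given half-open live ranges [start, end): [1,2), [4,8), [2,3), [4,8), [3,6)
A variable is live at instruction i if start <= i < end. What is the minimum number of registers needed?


Live ranges:
  Var0: [1, 2)
  Var1: [4, 8)
  Var2: [2, 3)
  Var3: [4, 8)
  Var4: [3, 6)
Sweep-line events (position, delta, active):
  pos=1 start -> active=1
  pos=2 end -> active=0
  pos=2 start -> active=1
  pos=3 end -> active=0
  pos=3 start -> active=1
  pos=4 start -> active=2
  pos=4 start -> active=3
  pos=6 end -> active=2
  pos=8 end -> active=1
  pos=8 end -> active=0
Maximum simultaneous active: 3
Minimum registers needed: 3

3


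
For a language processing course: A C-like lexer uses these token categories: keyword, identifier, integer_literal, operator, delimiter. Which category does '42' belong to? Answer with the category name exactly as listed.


Token: '42'
Checking categories:
  identifier: no
  integer_literal: YES
  operator: no
  keyword: no
  delimiter: no
Category: integer_literal

integer_literal


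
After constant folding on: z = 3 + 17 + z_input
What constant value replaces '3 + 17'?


Identifying constant sub-expression:
  Original: z = 3 + 17 + z_input
  3 and 17 are both compile-time constants
  Evaluating: 3 + 17 = 20
  After folding: z = 20 + z_input

20


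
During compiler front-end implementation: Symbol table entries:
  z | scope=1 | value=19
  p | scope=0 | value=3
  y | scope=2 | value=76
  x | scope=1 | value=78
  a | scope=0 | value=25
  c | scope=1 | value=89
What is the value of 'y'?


Searching symbol table for 'y':
  z | scope=1 | value=19
  p | scope=0 | value=3
  y | scope=2 | value=76 <- MATCH
  x | scope=1 | value=78
  a | scope=0 | value=25
  c | scope=1 | value=89
Found 'y' at scope 2 with value 76

76


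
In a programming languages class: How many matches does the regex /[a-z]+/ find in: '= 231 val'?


Pattern: /[a-z]+/ (identifiers)
Input: '= 231 val'
Scanning for matches:
  Match 1: 'val'
Total matches: 1

1


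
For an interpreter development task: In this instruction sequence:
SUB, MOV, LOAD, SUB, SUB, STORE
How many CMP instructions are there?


Scanning instruction sequence for CMP:
  Position 1: SUB
  Position 2: MOV
  Position 3: LOAD
  Position 4: SUB
  Position 5: SUB
  Position 6: STORE
Matches at positions: []
Total CMP count: 0

0


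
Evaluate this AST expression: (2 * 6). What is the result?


Expression: (2 * 6)
Evaluating step by step:
  2 * 6 = 12
Result: 12

12


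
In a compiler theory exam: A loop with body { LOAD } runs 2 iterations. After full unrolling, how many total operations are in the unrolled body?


Loop body operations: LOAD (1 op per iteration)
Unrolling 2 iterations:
  Iteration 1: LOAD (1 ops)
  Iteration 2: LOAD (1 ops)
Total: 2 iterations * 1 ops/iter = 2 operations

2


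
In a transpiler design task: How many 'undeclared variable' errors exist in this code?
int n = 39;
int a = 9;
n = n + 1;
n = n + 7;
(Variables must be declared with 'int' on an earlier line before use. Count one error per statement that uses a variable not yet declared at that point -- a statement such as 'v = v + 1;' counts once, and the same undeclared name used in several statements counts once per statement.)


Scanning code line by line:
  Line 1: declare 'n' -> declared = ['n']
  Line 2: declare 'a' -> declared = ['a', 'n']
  Line 3: use 'n' -> OK (declared)
  Line 4: use 'n' -> OK (declared)
Total undeclared variable errors: 0

0


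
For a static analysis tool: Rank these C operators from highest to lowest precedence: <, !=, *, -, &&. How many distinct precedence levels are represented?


Looking up precedence for each operator:
  < -> precedence 4
  != -> precedence 3
  * -> precedence 6
  - -> precedence 5
  && -> precedence 2
Sorted highest to lowest: *, -, <, !=, &&
Distinct precedence values: [6, 5, 4, 3, 2]
Number of distinct levels: 5

5


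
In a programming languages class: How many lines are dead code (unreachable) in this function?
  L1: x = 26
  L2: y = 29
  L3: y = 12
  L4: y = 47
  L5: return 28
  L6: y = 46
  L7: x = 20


Analyzing control flow:
  L1: reachable (before return)
  L2: reachable (before return)
  L3: reachable (before return)
  L4: reachable (before return)
  L5: reachable (return statement)
  L6: DEAD (after return at L5)
  L7: DEAD (after return at L5)
Return at L5, total lines = 7
Dead lines: L6 through L7
Count: 2

2


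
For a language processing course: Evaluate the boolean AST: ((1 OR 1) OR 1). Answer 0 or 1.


Step 1: Evaluate inner node
  1 OR 1 = 1
Step 2: Evaluate root node
  1 OR 1 = 1

1


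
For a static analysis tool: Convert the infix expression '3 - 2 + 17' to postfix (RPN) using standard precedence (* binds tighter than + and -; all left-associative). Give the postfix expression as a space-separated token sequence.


Applying the shunting-yard algorithm:
  Operand 3 -> output
  Push '-' onto operator stack -> op-stack: [-]
  Operand 2 -> output
  See '+' (prec 1); top '-' (prec 1) >= it -> pop '-' to output
  Push '+' onto operator stack -> op-stack: [+]
  Operand 17 -> output
  End of input: pop '+' to output
Postfix result: 3 2 - 17 +

3 2 - 17 +


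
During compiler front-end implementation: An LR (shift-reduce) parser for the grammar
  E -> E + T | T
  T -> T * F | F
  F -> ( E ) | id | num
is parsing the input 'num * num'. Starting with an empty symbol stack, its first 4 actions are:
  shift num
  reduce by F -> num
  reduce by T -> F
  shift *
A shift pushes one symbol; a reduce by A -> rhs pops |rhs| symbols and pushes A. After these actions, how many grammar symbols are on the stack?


Tracking the symbol stack through each action:
  Action 1: shift 'num' : push -> stack = [num] (size 1)
  Action 2: reduce by F -> num : pop 1, push F -> stack = [F] (size 1)
  Action 3: reduce by T -> F : pop 1, push T -> stack = [T] (size 1)
  Action 4: shift '*' : push -> stack = [T, *] (size 2)
Final stack size: 2

2


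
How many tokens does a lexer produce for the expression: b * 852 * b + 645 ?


Scanning 'b * 852 * b + 645'
Token 1: 'b' -> identifier
Token 2: '*' -> operator
Token 3: '852' -> integer_literal
Token 4: '*' -> operator
Token 5: 'b' -> identifier
Token 6: '+' -> operator
Token 7: '645' -> integer_literal
Total tokens: 7

7


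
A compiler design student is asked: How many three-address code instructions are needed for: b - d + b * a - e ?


Expression: b - d + b * a - e
Generating three-address code (respecting * over +/- precedence):
  Instruction 1: t1 = b * a
  Instruction 2: t2 = b - d
  Instruction 3: t3 = t2 + t1
  Instruction 4: t4 = t3 - e
Total instructions: 4

4


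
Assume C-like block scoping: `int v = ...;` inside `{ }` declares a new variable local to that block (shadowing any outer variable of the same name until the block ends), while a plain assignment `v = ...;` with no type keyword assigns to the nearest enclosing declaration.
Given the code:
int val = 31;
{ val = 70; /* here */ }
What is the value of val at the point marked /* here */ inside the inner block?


Analyzing scoping rules:
Outer scope: declares val = 31
Inner block: 'val = 70;' has no type keyword, so it is an assignment to the outer val (no shadowing)
Inside the block, after the assignment -> 70
Result: 70

70


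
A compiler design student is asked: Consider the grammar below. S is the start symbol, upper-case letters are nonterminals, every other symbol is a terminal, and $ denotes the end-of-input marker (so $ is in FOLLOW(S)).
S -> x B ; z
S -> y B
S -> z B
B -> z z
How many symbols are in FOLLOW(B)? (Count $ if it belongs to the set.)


S is the start symbol and does not occur in any rule body, so FOLLOW(S) = {$}.
Examining every occurrence of B in a rule body:
  S -> x B ; z : B is followed by terminal ';' -> add ';'
  S -> y B : B is at the right end -> add FOLLOW(S) = {$}
  S -> z B : B is at the right end -> add FOLLOW(S) = {$} (already in the set)
  B -> z z : B does not occur in the body -> contributes nothing
FOLLOW(B) = {;, $}
Count: 2

2


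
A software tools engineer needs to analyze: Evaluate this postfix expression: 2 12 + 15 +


Processing tokens left to right:
Push 2, Push 12
Pop 2 and 12, compute 2 + 12 = 14, push 14
Push 15
Pop 14 and 15, compute 14 + 15 = 29, push 29
Stack result: 29

29


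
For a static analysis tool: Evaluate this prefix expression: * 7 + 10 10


Parsing prefix expression: * 7 + 10 10
Step 1: Innermost operation '+ 10 10'
  10 + 10 = 20
Step 2: Outer operation '* 7 [20]'
  7 * 20 = 140

140


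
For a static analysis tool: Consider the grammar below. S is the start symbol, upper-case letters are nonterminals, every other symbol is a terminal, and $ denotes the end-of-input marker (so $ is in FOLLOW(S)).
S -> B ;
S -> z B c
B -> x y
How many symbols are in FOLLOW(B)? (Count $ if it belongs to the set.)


S is the start symbol and does not occur in any rule body, so FOLLOW(S) = {$}.
Examining every occurrence of B in a rule body:
  S -> B ; : B is followed by terminal ';' -> add ';'
  S -> z B c : B is followed by terminal 'c' -> add 'c'
  B -> x y : B does not occur in the body -> contributes nothing
FOLLOW(B) = {;, c}
Count: 2

2


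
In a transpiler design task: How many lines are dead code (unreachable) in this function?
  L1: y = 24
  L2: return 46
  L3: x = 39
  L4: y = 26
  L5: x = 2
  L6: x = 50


Analyzing control flow:
  L1: reachable (before return)
  L2: reachable (return statement)
  L3: DEAD (after return at L2)
  L4: DEAD (after return at L2)
  L5: DEAD (after return at L2)
  L6: DEAD (after return at L2)
Return at L2, total lines = 6
Dead lines: L3 through L6
Count: 4

4


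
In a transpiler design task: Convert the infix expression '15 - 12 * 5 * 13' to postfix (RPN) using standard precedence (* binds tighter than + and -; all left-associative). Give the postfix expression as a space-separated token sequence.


Applying the shunting-yard algorithm:
  Operand 15 -> output
  Push '-' onto operator stack -> op-stack: [-]
  Operand 12 -> output
  Push '*' onto operator stack -> op-stack: [-, *]
  Operand 5 -> output
  See '*' (prec 2); top '*' (prec 2) >= it -> pop '*' to output
  Push '*' onto operator stack -> op-stack: [-, *]
  Operand 13 -> output
  End of input: pop '*' to output
  End of input: pop '-' to output
Postfix result: 15 12 5 * 13 * -

15 12 5 * 13 * -


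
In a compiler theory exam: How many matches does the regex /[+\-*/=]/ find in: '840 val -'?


Pattern: /[+\-*/=]/ (operators)
Input: '840 val -'
Scanning for matches:
  Match 1: '-'
Total matches: 1

1


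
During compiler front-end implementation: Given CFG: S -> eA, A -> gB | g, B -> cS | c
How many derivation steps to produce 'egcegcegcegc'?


Grammar: S -> eA, A -> gB | g, B -> cS | c
Deriving 'egcegcegcegc':
Step 1: S -> eA => eA
Step 2: A -> gB => egB
Step 3: B -> cS => egcS
Step 4: S -> eA => egceA
Step 5: A -> gB => egcegB
Step 6: B -> cS => egcegcS
Step 7: S -> eA => egcegceA
Step 8: A -> gB => egcegcegB
Step 9: B -> cS => egcegcegcS
Step 10: S -> eA => egcegcegceA
Step 11: A -> gB => egcegcegcegB
Step 12: B -> c => egcegcegcegc
Total derivation steps: 12

12


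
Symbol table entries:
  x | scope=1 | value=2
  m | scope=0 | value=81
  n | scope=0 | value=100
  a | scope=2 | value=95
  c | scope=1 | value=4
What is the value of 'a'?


Searching symbol table for 'a':
  x | scope=1 | value=2
  m | scope=0 | value=81
  n | scope=0 | value=100
  a | scope=2 | value=95 <- MATCH
  c | scope=1 | value=4
Found 'a' at scope 2 with value 95

95


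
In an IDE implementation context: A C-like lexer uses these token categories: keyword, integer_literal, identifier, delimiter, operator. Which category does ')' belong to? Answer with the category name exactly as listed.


Token: ')'
Checking categories:
  identifier: no
  integer_literal: no
  operator: no
  keyword: no
  delimiter: YES
Category: delimiter

delimiter


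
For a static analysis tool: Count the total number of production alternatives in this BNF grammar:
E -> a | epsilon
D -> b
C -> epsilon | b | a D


Counting alternatives per rule:
  E: 2 alternative(s)
  D: 1 alternative(s)
  C: 3 alternative(s)
Sum: 2 + 1 + 3 = 6

6


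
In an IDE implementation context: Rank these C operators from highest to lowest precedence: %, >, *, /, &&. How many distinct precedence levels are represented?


Looking up precedence for each operator:
  % -> precedence 6
  > -> precedence 4
  * -> precedence 6
  / -> precedence 6
  && -> precedence 2
Sorted highest to lowest: %, *, /, >, &&
Distinct precedence values: [6, 4, 2]
Number of distinct levels: 3

3


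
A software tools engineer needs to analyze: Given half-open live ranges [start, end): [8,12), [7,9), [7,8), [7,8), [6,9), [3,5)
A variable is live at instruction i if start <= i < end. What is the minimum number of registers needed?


Live ranges:
  Var0: [8, 12)
  Var1: [7, 9)
  Var2: [7, 8)
  Var3: [7, 8)
  Var4: [6, 9)
  Var5: [3, 5)
Sweep-line events (position, delta, active):
  pos=3 start -> active=1
  pos=5 end -> active=0
  pos=6 start -> active=1
  pos=7 start -> active=2
  pos=7 start -> active=3
  pos=7 start -> active=4
  pos=8 end -> active=3
  pos=8 end -> active=2
  pos=8 start -> active=3
  pos=9 end -> active=2
  pos=9 end -> active=1
  pos=12 end -> active=0
Maximum simultaneous active: 4
Minimum registers needed: 4

4


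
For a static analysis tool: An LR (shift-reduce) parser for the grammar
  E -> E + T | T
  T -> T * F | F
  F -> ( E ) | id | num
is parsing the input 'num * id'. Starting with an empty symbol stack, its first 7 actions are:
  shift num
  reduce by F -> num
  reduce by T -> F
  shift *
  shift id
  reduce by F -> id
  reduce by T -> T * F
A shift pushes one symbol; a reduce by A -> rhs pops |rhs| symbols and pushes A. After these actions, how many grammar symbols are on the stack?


Tracking the symbol stack through each action:
  Action 1: shift 'num' : push -> stack = [num] (size 1)
  Action 2: reduce by F -> num : pop 1, push F -> stack = [F] (size 1)
  Action 3: reduce by T -> F : pop 1, push T -> stack = [T] (size 1)
  Action 4: shift '*' : push -> stack = [T, *] (size 2)
  Action 5: shift 'id' : push -> stack = [T, *, id] (size 3)
  Action 6: reduce by F -> id : pop 1, push F -> stack = [T, *, F] (size 3)
  Action 7: reduce by T -> T * F : pop 3, push T -> stack = [T] (size 1)
Final stack size: 1

1


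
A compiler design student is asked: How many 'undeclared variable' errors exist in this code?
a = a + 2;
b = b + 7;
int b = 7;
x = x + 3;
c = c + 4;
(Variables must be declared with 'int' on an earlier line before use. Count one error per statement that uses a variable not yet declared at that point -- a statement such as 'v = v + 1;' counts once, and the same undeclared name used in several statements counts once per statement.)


Scanning code line by line:
  Line 1: use 'a' -> ERROR (undeclared)
  Line 2: use 'b' -> ERROR (undeclared)
  Line 3: declare 'b' -> declared = ['b']
  Line 4: use 'x' -> ERROR (undeclared)
  Line 5: use 'c' -> ERROR (undeclared)
Total undeclared variable errors: 4

4


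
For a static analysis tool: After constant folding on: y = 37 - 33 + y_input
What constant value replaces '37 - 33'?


Identifying constant sub-expression:
  Original: y = 37 - 33 + y_input
  37 and 33 are both compile-time constants
  Evaluating: 37 - 33 = 4
  After folding: y = 4 + y_input

4


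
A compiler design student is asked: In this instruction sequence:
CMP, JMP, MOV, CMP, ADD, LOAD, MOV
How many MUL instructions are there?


Scanning instruction sequence for MUL:
  Position 1: CMP
  Position 2: JMP
  Position 3: MOV
  Position 4: CMP
  Position 5: ADD
  Position 6: LOAD
  Position 7: MOV
Matches at positions: []
Total MUL count: 0

0


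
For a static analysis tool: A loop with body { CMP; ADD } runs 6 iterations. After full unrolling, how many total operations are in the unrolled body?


Loop body operations: CMP, ADD (2 ops per iteration)
Unrolling 6 iterations:
  Iteration 1: CMP, ADD (2 ops)
  Iteration 2: CMP, ADD (2 ops)
  Iteration 3: CMP, ADD (2 ops)
  Iteration 4: CMP, ADD (2 ops)
  Iteration 5: CMP, ADD (2 ops)
  Iteration 6: CMP, ADD (2 ops)
Total: 6 iterations * 2 ops/iter = 12 operations

12


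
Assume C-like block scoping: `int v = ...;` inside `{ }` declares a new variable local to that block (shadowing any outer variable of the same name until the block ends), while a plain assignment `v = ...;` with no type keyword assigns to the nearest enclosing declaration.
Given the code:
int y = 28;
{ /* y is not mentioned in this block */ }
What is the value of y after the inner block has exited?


Analyzing scoping rules:
Outer scope: declares y = 28
Inner block: y is neither redeclared nor assigned -> unchanged
After the block -> 28
Result: 28

28


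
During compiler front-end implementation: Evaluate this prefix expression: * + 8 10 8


Parsing prefix expression: * + 8 10 8
Step 1: Innermost operation '+ 8 10'
  8 + 10 = 18
Step 2: Outer operation '* [18] 8'
  18 * 8 = 144

144


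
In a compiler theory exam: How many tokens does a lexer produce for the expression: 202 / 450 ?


Scanning '202 / 450'
Token 1: '202' -> integer_literal
Token 2: '/' -> operator
Token 3: '450' -> integer_literal
Total tokens: 3

3


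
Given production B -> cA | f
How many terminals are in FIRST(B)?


Production: B -> cA | f
Examining each alternative for leading terminals:
  B -> cA : first terminal = 'c'
  B -> f : first terminal = 'f'
FIRST(B) = {c, f}
Count: 2

2


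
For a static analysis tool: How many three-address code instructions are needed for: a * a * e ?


Expression: a * a * e
Generating three-address code (respecting * over +/- precedence):
  Instruction 1: t1 = a * a
  Instruction 2: t2 = t1 * e
Total instructions: 2

2


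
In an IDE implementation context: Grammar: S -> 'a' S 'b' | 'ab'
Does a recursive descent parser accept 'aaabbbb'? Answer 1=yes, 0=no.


Grammar accepts strings of the form a^n b^n (n >= 1)
Word: 'aaabbbb'
Counting: 3 a's and 4 b's
Check: 3 == 4? No
Mismatch: a-count != b-count
Rejected

0


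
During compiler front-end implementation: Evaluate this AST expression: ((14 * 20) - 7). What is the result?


Expression: ((14 * 20) - 7)
Evaluating step by step:
  14 * 20 = 280
  280 - 7 = 273
Result: 273

273


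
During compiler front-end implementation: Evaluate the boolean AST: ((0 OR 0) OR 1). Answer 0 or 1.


Step 1: Evaluate inner node
  0 OR 0 = 0
Step 2: Evaluate root node
  0 OR 1 = 1

1


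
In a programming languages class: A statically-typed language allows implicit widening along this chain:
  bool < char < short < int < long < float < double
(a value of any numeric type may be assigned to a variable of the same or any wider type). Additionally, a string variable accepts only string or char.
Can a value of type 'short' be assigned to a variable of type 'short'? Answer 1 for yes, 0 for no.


Target variable type: short
Source value type: short
Numeric ranks: short=2, short=2
Widening allowed iff rank(source) <= rank(target): 2 <= 2? Yes
Result: 1

1


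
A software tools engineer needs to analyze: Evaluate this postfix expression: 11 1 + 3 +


Processing tokens left to right:
Push 11, Push 1
Pop 11 and 1, compute 11 + 1 = 12, push 12
Push 3
Pop 12 and 3, compute 12 + 3 = 15, push 15
Stack result: 15

15


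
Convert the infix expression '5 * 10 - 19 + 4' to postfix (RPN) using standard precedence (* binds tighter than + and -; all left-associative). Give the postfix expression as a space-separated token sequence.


Applying the shunting-yard algorithm:
  Operand 5 -> output
  Push '*' onto operator stack -> op-stack: [*]
  Operand 10 -> output
  See '-' (prec 1); top '*' (prec 2) >= it -> pop '*' to output
  Push '-' onto operator stack -> op-stack: [-]
  Operand 19 -> output
  See '+' (prec 1); top '-' (prec 1) >= it -> pop '-' to output
  Push '+' onto operator stack -> op-stack: [+]
  Operand 4 -> output
  End of input: pop '+' to output
Postfix result: 5 10 * 19 - 4 +

5 10 * 19 - 4 +


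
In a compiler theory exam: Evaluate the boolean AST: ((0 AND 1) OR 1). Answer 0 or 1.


Step 1: Evaluate inner node
  0 AND 1 = 0
Step 2: Evaluate root node
  0 OR 1 = 1

1


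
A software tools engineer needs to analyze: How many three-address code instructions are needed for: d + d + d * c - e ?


Expression: d + d + d * c - e
Generating three-address code (respecting * over +/- precedence):
  Instruction 1: t1 = d * c
  Instruction 2: t2 = d + d
  Instruction 3: t3 = t2 + t1
  Instruction 4: t4 = t3 - e
Total instructions: 4

4


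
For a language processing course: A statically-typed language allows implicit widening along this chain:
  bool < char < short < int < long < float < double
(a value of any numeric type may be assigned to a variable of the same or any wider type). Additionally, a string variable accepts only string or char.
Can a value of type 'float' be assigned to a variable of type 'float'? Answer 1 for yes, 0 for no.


Target variable type: float
Source value type: float
Numeric ranks: float=5, float=5
Widening allowed iff rank(source) <= rank(target): 5 <= 5? Yes
Result: 1

1


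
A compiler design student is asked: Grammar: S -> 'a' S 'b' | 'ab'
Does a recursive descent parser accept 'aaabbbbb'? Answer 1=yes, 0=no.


Grammar accepts strings of the form a^n b^n (n >= 1)
Word: 'aaabbbbb'
Counting: 3 a's and 5 b's
Check: 3 == 5? No
Mismatch: a-count != b-count
Rejected

0


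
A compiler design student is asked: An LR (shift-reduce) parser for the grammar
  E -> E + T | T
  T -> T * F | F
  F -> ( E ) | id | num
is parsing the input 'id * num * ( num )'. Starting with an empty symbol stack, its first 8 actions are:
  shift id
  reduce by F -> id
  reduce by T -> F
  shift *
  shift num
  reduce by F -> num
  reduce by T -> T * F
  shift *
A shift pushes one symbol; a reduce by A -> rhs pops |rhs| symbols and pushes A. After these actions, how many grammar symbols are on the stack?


Tracking the symbol stack through each action:
  Action 1: shift 'id' : push -> stack = [id] (size 1)
  Action 2: reduce by F -> id : pop 1, push F -> stack = [F] (size 1)
  Action 3: reduce by T -> F : pop 1, push T -> stack = [T] (size 1)
  Action 4: shift '*' : push -> stack = [T, *] (size 2)
  Action 5: shift 'num' : push -> stack = [T, *, num] (size 3)
  Action 6: reduce by F -> num : pop 1, push F -> stack = [T, *, F] (size 3)
  Action 7: reduce by T -> T * F : pop 3, push T -> stack = [T] (size 1)
  Action 8: shift '*' : push -> stack = [T, *] (size 2)
Final stack size: 2

2


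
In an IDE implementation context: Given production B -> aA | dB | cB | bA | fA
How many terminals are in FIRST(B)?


Production: B -> aA | dB | cB | bA | fA
Examining each alternative for leading terminals:
  B -> aA : first terminal = 'a'
  B -> dB : first terminal = 'd'
  B -> cB : first terminal = 'c'
  B -> bA : first terminal = 'b'
  B -> fA : first terminal = 'f'
FIRST(B) = {a, b, c, d, f}
Count: 5

5


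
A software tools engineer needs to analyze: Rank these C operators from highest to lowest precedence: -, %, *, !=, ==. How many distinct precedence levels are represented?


Looking up precedence for each operator:
  - -> precedence 5
  % -> precedence 6
  * -> precedence 6
  != -> precedence 3
  == -> precedence 3
Sorted highest to lowest: %, *, -, !=, ==
Distinct precedence values: [6, 5, 3]
Number of distinct levels: 3

3


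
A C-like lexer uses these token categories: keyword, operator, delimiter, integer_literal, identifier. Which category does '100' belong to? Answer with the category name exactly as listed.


Token: '100'
Checking categories:
  identifier: no
  integer_literal: YES
  operator: no
  keyword: no
  delimiter: no
Category: integer_literal

integer_literal


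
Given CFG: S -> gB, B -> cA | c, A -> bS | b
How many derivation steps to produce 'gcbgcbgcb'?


Grammar: S -> gB, B -> cA | c, A -> bS | b
Deriving 'gcbgcbgcb':
Step 1: S -> gB => gB
Step 2: B -> cA => gcA
Step 3: A -> bS => gcbS
Step 4: S -> gB => gcbgB
Step 5: B -> cA => gcbgcA
Step 6: A -> bS => gcbgcbS
Step 7: S -> gB => gcbgcbgB
Step 8: B -> cA => gcbgcbgcA
Step 9: A -> b => gcbgcbgcb
Total derivation steps: 9

9


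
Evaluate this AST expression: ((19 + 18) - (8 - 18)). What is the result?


Expression: ((19 + 18) - (8 - 18))
Evaluating step by step:
  19 + 18 = 37
  8 - 18 = -10
  37 - -10 = 47
Result: 47

47


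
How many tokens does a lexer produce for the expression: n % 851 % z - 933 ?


Scanning 'n % 851 % z - 933'
Token 1: 'n' -> identifier
Token 2: '%' -> operator
Token 3: '851' -> integer_literal
Token 4: '%' -> operator
Token 5: 'z' -> identifier
Token 6: '-' -> operator
Token 7: '933' -> integer_literal
Total tokens: 7

7


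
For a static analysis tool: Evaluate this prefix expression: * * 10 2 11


Parsing prefix expression: * * 10 2 11
Step 1: Innermost operation '* 10 2'
  10 * 2 = 20
Step 2: Outer operation '* [20] 11'
  20 * 11 = 220

220


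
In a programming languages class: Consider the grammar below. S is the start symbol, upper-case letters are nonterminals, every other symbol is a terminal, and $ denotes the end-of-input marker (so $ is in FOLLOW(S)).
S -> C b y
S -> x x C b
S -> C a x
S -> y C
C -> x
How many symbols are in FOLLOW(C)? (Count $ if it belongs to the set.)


S is the start symbol and does not occur in any rule body, so FOLLOW(S) = {$}.
Examining every occurrence of C in a rule body:
  S -> C b y : C is followed by terminal 'b' -> add 'b'
  S -> x x C b : C is followed by terminal 'b' -> add 'b' (already in the set)
  S -> C a x : C is followed by terminal 'a' -> add 'a'
  S -> y C : C is at the right end -> add FOLLOW(S) = {$}
  C -> x : C does not occur in the body -> contributes nothing
FOLLOW(C) = {a, b, $}
Count: 3

3


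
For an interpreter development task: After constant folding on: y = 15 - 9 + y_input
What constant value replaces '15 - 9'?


Identifying constant sub-expression:
  Original: y = 15 - 9 + y_input
  15 and 9 are both compile-time constants
  Evaluating: 15 - 9 = 6
  After folding: y = 6 + y_input

6


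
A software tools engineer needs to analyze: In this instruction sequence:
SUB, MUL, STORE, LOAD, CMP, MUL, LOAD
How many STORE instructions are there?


Scanning instruction sequence for STORE:
  Position 1: SUB
  Position 2: MUL
  Position 3: STORE <- MATCH
  Position 4: LOAD
  Position 5: CMP
  Position 6: MUL
  Position 7: LOAD
Matches at positions: [3]
Total STORE count: 1

1


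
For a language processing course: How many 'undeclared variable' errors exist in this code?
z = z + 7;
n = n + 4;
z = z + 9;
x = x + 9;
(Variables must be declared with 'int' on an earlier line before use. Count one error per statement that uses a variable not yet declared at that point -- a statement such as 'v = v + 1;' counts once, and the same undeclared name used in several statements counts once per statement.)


Scanning code line by line:
  Line 1: use 'z' -> ERROR (undeclared)
  Line 2: use 'n' -> ERROR (undeclared)
  Line 3: use 'z' -> ERROR (undeclared)
  Line 4: use 'x' -> ERROR (undeclared)
Total undeclared variable errors: 4

4
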